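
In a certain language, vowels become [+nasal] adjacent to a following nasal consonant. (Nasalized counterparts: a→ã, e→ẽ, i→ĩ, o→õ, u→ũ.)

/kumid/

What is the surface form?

/u/ before nasal /m/ → [ũ]

[kũmid]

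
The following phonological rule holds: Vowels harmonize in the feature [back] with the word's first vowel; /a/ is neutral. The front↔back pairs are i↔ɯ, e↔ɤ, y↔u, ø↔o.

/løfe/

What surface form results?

[løfe]

no segment meets the rule's conditions; no change.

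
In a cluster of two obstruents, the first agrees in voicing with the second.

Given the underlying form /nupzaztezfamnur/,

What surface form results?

[nubzastesfamnur]

/p/ before /z/ (voiced) → [b]
/z/ before /t/ (voiceless) → [s]
/z/ before /f/ (voiceless) → [s]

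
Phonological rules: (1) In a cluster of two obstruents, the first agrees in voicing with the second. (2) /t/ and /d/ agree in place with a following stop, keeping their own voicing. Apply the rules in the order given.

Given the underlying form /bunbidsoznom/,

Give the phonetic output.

Rule 1: /d/ before /s/ (voiceless) → [t]
After rule 1: bunbitsoznom
Rule 2: no segment meets the rule's conditions; no change.

[bunbitsoznom]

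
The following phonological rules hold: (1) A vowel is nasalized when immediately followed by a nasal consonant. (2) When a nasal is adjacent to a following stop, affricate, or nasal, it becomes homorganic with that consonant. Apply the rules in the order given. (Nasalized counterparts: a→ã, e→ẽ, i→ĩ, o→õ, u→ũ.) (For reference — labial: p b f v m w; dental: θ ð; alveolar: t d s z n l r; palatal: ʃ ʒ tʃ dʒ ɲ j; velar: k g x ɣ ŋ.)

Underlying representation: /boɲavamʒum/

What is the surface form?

Rule 1: /o/ before nasal /ɲ/ → [õ]
Rule 1: /a/ before nasal /m/ → [ã]
Rule 1: /u/ before nasal /m/ → [ũ]
After rule 1: bõɲavãmʒũm
Rule 2: no segment meets the rule's conditions; no change.

[bõɲavãmʒũm]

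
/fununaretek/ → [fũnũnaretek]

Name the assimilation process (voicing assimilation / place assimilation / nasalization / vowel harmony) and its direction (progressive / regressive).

nasalization, regressive

/u/→[ũ] /u/→[ũ].
Each target copies a feature from the following segment, so the direction is regressive.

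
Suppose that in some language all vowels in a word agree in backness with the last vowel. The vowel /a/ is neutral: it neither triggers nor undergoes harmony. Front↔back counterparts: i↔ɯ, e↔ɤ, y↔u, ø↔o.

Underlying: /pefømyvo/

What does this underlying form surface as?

/e/ harmonizes with /o/ ([+back]) → [ɤ]
/ø/ harmonizes with /o/ ([+back]) → [o]
/y/ harmonizes with /o/ ([+back]) → [u]

[pɤfomuvo]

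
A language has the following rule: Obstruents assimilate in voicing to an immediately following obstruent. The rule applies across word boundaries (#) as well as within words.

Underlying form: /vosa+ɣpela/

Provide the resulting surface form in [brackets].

/ɣ/ before /p/ (voiceless) → [x]

[vosa+xpela]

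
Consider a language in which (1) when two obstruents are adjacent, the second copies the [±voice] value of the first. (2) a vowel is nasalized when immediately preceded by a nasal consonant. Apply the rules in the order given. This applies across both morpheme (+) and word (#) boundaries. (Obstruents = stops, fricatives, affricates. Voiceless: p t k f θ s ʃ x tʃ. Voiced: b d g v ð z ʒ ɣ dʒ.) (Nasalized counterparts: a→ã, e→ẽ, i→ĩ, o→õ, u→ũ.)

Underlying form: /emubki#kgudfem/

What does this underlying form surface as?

[emũbgi#kkudvem]

Rule 1: /k/ after /b/ (voiced) → [g]
Rule 1: /g/ after /k/ (voiceless) → [k]
Rule 1: /f/ after /d/ (voiced) → [v]
After rule 1: emubgi#kkudvem
Rule 2: /u/ after nasal /m/ → [ũ]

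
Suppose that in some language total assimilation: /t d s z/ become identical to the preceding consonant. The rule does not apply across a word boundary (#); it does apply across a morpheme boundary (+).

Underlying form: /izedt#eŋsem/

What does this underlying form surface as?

[izedd#eŋŋem]

/t/ after /d/ → [d] (total assimilation)
/s/ after /ŋ/ → [ŋ] (total assimilation)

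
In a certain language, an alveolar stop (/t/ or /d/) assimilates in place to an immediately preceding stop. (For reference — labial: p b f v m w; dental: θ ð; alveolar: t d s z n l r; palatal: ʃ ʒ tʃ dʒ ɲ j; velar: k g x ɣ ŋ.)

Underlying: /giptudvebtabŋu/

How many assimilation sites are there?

/t/ after /p/ (labial) → [p]
/t/ after /b/ (labial) → [p]
2 segments change.

2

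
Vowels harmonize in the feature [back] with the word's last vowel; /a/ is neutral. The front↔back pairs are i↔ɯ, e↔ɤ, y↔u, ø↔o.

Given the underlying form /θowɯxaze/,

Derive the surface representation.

[θøwixaze]

/o/ harmonizes with /e/ ([-back]) → [ø]
/ɯ/ harmonizes with /e/ ([-back]) → [i]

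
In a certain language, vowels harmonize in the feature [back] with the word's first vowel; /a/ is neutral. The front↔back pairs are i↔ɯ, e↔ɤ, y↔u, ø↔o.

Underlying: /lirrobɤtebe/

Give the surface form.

/o/ harmonizes with /i/ ([-back]) → [ø]
/ɤ/ harmonizes with /i/ ([-back]) → [e]

[lirrøbetebe]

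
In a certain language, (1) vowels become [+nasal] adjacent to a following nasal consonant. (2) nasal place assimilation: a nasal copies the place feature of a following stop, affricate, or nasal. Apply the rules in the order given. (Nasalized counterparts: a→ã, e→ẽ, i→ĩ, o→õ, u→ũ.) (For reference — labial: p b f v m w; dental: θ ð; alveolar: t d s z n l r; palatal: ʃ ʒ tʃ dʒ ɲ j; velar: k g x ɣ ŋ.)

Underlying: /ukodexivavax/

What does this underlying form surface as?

Rule 1: no segment meets the rule's conditions; no change.
After rule 1: ukodexivavax
Rule 2: no segment meets the rule's conditions; no change.

[ukodexivavax]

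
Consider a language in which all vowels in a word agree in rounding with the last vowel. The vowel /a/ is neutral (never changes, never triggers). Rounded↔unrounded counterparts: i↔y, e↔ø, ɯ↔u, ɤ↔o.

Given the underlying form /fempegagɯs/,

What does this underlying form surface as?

no segment meets the rule's conditions; no change.

[fempegagɯs]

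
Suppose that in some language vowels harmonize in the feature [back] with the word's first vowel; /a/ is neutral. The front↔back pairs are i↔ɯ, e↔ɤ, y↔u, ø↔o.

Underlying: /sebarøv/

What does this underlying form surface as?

no segment meets the rule's conditions; no change.

[sebarøv]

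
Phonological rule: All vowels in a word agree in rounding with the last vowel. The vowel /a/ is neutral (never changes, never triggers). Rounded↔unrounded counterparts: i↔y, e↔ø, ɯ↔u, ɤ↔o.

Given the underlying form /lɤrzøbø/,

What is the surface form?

[lorzøbø]

/ɤ/ harmonizes with /ø/ ([+round]) → [o]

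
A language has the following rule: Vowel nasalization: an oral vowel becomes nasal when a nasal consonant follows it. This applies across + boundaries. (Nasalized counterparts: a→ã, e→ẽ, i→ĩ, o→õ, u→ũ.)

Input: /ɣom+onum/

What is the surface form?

/o/ before nasal /m/ → [õ]
/o/ before nasal /n/ → [õ]
/u/ before nasal /m/ → [ũ]

[ɣõm+õnũm]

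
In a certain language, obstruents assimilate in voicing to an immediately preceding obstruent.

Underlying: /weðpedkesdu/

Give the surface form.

[weðbedgestu]

/p/ after /ð/ (voiced) → [b]
/k/ after /d/ (voiced) → [g]
/d/ after /s/ (voiceless) → [t]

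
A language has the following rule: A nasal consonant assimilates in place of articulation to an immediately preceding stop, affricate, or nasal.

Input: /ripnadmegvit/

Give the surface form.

/n/ after /p/ (labial) → [m]
/m/ after /d/ (alveolar) → [n]

[ripmadnegvit]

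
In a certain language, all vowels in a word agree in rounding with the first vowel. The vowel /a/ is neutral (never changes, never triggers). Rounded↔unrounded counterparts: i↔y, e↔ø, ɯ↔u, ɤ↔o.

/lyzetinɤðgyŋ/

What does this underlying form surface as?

[lyzøtynoðgyŋ]

/e/ harmonizes with /y/ ([+round]) → [ø]
/i/ harmonizes with /y/ ([+round]) → [y]
/ɤ/ harmonizes with /y/ ([+round]) → [o]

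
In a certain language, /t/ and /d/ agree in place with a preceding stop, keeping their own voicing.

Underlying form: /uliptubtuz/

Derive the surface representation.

[ulippubpuz]

/t/ after /p/ (labial) → [p]
/t/ after /b/ (labial) → [p]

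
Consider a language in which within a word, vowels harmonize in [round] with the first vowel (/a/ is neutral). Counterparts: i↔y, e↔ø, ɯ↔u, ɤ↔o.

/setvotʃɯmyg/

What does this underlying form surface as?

[setvɤtʃɯmig]

/o/ harmonizes with /e/ ([-round]) → [ɤ]
/y/ harmonizes with /e/ ([-round]) → [i]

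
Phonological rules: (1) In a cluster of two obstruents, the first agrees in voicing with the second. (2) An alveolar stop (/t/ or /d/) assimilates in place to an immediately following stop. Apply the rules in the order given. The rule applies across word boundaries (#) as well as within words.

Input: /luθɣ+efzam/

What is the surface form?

Rule 1: /θ/ before /ɣ/ (voiced) → [ð]
Rule 1: /f/ before /z/ (voiced) → [v]
After rule 1: luðɣ+evzam
Rule 2: no segment meets the rule's conditions; no change.

[luðɣ+evzam]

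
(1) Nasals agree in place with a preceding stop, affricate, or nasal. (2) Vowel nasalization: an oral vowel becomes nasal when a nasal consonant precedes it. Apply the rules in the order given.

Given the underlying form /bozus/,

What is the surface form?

Rule 1: no segment meets the rule's conditions; no change.
After rule 1: bozus
Rule 2: no segment meets the rule's conditions; no change.

[bozus]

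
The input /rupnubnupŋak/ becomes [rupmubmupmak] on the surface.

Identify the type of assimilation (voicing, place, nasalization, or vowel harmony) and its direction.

place assimilation, progressive

/n/→[m] /n/→[m] /ŋ/→[m].
Each target copies a feature from the preceding segment, so the direction is progressive.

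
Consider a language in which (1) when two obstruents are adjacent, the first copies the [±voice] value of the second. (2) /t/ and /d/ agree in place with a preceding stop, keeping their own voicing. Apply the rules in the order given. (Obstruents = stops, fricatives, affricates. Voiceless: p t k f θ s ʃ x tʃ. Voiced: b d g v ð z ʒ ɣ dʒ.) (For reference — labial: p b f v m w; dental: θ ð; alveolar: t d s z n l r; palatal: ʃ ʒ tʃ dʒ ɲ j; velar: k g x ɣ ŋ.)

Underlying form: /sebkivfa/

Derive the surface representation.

Rule 1: /b/ before /k/ (voiceless) → [p]
Rule 1: /v/ before /f/ (voiceless) → [f]
After rule 1: sepkiffa
Rule 2: no segment meets the rule's conditions; no change.

[sepkiffa]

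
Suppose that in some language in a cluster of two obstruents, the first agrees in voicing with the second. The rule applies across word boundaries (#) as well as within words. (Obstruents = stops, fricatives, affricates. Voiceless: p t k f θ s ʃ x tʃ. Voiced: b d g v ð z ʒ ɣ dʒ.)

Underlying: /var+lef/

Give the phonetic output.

no segment meets the rule's conditions; no change.

[var+lef]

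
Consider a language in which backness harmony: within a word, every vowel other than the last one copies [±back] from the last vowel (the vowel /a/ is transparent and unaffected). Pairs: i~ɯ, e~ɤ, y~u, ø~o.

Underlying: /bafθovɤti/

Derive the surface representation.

/o/ harmonizes with /i/ ([-back]) → [ø]
/ɤ/ harmonizes with /i/ ([-back]) → [e]

[bafθøveti]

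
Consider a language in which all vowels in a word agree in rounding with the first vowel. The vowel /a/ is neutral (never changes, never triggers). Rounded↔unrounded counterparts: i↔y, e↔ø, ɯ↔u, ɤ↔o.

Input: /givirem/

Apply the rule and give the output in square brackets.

[givirem]

no segment meets the rule's conditions; no change.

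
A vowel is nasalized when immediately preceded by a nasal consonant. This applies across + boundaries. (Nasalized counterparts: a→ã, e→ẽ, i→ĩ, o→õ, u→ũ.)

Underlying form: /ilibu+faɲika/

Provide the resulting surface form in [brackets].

/i/ after nasal /ɲ/ → [ĩ]

[ilibu+faɲĩka]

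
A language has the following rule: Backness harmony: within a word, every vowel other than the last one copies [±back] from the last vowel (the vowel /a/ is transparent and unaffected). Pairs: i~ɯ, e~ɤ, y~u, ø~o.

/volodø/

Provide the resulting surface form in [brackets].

/o/ harmonizes with /ø/ ([-back]) → [ø]
/o/ harmonizes with /ø/ ([-back]) → [ø]

[vølødø]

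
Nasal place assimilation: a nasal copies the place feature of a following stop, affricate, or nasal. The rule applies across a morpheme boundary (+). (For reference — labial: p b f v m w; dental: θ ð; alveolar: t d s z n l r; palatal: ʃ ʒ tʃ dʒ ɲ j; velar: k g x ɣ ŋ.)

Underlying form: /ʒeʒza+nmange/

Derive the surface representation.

[ʒeʒza+mmaŋge]

/n/ before /m/ (labial) → [m]
/n/ before /g/ (velar) → [ŋ]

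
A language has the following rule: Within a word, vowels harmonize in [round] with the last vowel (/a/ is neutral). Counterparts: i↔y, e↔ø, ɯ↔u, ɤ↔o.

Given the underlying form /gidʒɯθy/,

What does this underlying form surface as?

/i/ harmonizes with /y/ ([+round]) → [y]
/ɯ/ harmonizes with /y/ ([+round]) → [u]

[gydʒuθy]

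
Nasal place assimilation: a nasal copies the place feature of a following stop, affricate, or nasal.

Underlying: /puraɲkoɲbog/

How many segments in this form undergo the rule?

/ɲ/ before /k/ (velar) → [ŋ]
/ɲ/ before /b/ (labial) → [m]
2 segments change.

2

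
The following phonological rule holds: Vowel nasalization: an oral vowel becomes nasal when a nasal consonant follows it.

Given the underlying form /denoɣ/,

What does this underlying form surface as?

/e/ before nasal /n/ → [ẽ]

[dẽnoɣ]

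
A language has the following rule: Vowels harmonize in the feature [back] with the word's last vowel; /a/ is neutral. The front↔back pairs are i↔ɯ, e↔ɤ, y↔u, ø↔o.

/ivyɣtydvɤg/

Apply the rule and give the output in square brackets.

/i/ harmonizes with /ɤ/ ([+back]) → [ɯ]
/y/ harmonizes with /ɤ/ ([+back]) → [u]
/y/ harmonizes with /ɤ/ ([+back]) → [u]

[ɯvuɣtudvɤg]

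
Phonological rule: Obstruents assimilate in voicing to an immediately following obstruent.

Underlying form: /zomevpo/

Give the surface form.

[zomefpo]

/v/ before /p/ (voiceless) → [f]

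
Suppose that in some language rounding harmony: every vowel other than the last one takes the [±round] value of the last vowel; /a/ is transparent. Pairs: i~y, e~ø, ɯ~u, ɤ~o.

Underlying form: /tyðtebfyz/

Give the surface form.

[tyðtøbfyz]

/e/ harmonizes with /y/ ([+round]) → [ø]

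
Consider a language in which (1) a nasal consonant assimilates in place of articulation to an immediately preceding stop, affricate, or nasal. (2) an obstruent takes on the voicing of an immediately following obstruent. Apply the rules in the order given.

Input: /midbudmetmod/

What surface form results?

[midbudnetnod]

Rule 1: /m/ after /d/ (alveolar) → [n]
Rule 1: /m/ after /t/ (alveolar) → [n]
After rule 1: midbudnetnod
Rule 2: no segment meets the rule's conditions; no change.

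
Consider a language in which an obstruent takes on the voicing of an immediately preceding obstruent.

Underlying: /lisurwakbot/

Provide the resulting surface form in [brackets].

/b/ after /k/ (voiceless) → [p]

[lisurwakpot]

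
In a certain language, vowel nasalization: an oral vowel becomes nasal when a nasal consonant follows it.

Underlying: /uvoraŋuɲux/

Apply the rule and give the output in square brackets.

[uvorãŋũɲux]

/a/ before nasal /ŋ/ → [ã]
/u/ before nasal /ɲ/ → [ũ]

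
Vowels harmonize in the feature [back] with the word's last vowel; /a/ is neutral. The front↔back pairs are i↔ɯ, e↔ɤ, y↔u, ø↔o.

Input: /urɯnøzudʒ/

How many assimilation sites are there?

1

/ø/ harmonizes with /u/ ([+back]) → [o]
1 segment changes.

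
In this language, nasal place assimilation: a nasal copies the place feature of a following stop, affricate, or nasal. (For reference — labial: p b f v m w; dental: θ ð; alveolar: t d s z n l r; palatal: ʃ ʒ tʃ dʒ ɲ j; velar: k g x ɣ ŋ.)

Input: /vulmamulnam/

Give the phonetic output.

no segment meets the rule's conditions; no change.

[vulmamulnam]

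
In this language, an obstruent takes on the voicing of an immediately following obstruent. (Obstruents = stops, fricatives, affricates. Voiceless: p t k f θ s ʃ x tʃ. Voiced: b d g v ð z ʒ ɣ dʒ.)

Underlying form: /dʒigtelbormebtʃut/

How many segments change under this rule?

2

/g/ before /t/ (voiceless) → [k]
/b/ before /tʃ/ (voiceless) → [p]
2 segments change.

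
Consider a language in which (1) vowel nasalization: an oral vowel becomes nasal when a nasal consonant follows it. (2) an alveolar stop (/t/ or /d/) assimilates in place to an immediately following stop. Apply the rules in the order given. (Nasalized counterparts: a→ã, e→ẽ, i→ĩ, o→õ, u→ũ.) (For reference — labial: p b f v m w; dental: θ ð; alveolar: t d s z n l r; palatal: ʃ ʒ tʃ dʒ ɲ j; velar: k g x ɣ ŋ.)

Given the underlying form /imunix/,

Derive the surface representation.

Rule 1: /i/ before nasal /m/ → [ĩ]
Rule 1: /u/ before nasal /n/ → [ũ]
After rule 1: ĩmũnix
Rule 2: no segment meets the rule's conditions; no change.

[ĩmũnix]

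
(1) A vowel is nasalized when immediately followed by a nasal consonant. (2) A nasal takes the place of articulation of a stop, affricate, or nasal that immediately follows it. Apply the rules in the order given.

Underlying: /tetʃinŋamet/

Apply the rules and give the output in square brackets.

[tetʃĩŋŋãmet]

Rule 1: /i/ before nasal /n/ → [ĩ]
Rule 1: /a/ before nasal /m/ → [ã]
After rule 1: tetʃĩnŋãmet
Rule 2: /n/ before /ŋ/ (velar) → [ŋ]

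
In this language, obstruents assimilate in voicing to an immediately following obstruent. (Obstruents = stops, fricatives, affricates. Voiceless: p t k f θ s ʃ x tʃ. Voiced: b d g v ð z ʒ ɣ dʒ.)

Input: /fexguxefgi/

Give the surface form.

[feɣguxevgi]

/x/ before /g/ (voiced) → [ɣ]
/f/ before /g/ (voiced) → [v]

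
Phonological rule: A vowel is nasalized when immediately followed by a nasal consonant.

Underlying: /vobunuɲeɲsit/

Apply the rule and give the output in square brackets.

/u/ before nasal /n/ → [ũ]
/u/ before nasal /ɲ/ → [ũ]
/e/ before nasal /ɲ/ → [ẽ]

[vobũnũɲẽɲsit]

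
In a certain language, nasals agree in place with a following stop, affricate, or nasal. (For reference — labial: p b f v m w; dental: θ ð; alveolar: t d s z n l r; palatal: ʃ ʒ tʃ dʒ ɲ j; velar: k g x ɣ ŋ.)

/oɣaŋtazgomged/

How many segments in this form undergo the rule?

2

/ŋ/ before /t/ (alveolar) → [n]
/m/ before /g/ (velar) → [ŋ]
2 segments change.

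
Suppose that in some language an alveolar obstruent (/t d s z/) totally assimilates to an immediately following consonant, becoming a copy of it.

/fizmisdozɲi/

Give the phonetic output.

/z/ before /m/ → [m] (total assimilation)
/s/ before /d/ → [d] (total assimilation)
/z/ before /ɲ/ → [ɲ] (total assimilation)

[fimmiddoɲɲi]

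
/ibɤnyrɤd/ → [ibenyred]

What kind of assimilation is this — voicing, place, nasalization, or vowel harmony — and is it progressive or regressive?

/ɤ/→[e] /ɤ/→[e].
Vowels agree with the first vowel, so the harmony is progressive.

vowel harmony, progressive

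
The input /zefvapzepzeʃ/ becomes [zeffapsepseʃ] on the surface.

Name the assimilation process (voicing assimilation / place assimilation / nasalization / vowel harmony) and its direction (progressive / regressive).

/v/→[f] /z/→[s] /z/→[s].
Each target copies a feature from the preceding segment, so the direction is progressive.

voicing assimilation, progressive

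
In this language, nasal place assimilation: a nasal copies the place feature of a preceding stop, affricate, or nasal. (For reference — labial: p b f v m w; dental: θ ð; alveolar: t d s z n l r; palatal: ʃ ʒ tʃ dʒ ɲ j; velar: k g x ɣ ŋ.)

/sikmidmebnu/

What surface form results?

/m/ after /k/ (velar) → [ŋ]
/m/ after /d/ (alveolar) → [n]
/n/ after /b/ (labial) → [m]

[sikŋidnebmu]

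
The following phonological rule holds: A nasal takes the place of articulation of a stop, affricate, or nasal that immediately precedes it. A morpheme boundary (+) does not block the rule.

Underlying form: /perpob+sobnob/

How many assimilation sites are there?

1

/n/ after /b/ (labial) → [m]
1 segment changes.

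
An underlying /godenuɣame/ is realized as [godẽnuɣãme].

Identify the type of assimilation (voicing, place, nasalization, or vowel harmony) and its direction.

/e/→[ẽ] /a/→[ã].
Each target copies a feature from the following segment, so the direction is regressive.

nasalization, regressive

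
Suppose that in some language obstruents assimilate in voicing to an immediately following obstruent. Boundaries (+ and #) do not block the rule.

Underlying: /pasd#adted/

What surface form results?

[pazd#atted]

/s/ before /d/ (voiced) → [z]
/d/ before /t/ (voiceless) → [t]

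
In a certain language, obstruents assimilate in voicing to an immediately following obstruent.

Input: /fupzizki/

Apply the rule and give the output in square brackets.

[fubziski]

/p/ before /z/ (voiced) → [b]
/z/ before /k/ (voiceless) → [s]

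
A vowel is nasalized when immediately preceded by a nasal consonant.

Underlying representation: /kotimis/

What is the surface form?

/i/ after nasal /m/ → [ĩ]

[kotimĩs]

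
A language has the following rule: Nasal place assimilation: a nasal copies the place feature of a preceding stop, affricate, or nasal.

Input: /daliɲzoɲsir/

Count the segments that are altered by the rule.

0

No segment meets the rule's conditions.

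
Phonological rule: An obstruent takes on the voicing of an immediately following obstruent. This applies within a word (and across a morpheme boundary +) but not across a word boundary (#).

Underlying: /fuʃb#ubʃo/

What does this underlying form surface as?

/ʃ/ before /b/ (voiced) → [ʒ]
/b/ before /ʃ/ (voiceless) → [p]

[fuʒb#upʃo]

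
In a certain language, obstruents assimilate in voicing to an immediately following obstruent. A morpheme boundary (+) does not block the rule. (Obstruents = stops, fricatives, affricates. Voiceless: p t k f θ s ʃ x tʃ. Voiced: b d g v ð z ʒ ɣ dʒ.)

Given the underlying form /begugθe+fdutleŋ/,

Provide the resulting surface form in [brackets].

/g/ before /θ/ (voiceless) → [k]
/f/ before /d/ (voiced) → [v]

[begukθe+vdutleŋ]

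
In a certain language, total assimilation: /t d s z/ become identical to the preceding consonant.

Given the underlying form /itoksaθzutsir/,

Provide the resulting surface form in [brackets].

/s/ after /k/ → [k] (total assimilation)
/z/ after /θ/ → [θ] (total assimilation)
/s/ after /t/ → [t] (total assimilation)

[itokkaθθuttir]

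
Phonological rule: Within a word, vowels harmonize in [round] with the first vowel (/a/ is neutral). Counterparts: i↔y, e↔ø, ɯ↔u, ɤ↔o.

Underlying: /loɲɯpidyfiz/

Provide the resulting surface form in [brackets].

/ɯ/ harmonizes with /o/ ([+round]) → [u]
/i/ harmonizes with /o/ ([+round]) → [y]
/i/ harmonizes with /o/ ([+round]) → [y]

[loɲupydyfyz]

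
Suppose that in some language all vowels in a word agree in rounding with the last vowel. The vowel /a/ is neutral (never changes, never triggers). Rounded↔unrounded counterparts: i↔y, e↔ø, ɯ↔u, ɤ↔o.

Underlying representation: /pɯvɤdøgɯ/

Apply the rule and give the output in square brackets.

[pɯvɤdegɯ]

/ø/ harmonizes with /ɯ/ ([-round]) → [e]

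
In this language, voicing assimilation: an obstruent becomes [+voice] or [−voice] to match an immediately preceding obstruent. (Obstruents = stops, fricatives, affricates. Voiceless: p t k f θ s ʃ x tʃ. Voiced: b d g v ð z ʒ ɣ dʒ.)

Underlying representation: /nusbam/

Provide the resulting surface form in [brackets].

[nuspam]

/b/ after /s/ (voiceless) → [p]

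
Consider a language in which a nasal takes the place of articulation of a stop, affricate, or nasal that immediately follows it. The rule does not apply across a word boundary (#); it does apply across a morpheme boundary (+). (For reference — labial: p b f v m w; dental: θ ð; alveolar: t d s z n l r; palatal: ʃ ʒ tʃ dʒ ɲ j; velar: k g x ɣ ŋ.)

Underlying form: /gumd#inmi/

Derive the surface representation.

/m/ before /d/ (alveolar) → [n]
/n/ before /m/ (labial) → [m]

[gund#immi]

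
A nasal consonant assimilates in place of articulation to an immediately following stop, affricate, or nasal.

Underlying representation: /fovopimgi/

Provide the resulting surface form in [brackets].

/m/ before /g/ (velar) → [ŋ]

[fovopiŋgi]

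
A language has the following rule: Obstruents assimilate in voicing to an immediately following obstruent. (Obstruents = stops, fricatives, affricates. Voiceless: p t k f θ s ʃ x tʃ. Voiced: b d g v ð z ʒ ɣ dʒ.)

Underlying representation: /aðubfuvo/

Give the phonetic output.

[aðupfuvo]

/b/ before /f/ (voiceless) → [p]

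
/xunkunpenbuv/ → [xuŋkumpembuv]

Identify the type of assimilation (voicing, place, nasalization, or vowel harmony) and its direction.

place assimilation, regressive

/n/→[ŋ] /n/→[m] /n/→[m].
Each target copies a feature from the following segment, so the direction is regressive.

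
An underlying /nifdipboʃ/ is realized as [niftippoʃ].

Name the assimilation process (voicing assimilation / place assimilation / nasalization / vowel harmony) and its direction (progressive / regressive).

voicing assimilation, progressive

/d/→[t] /b/→[p].
Each target copies a feature from the preceding segment, so the direction is progressive.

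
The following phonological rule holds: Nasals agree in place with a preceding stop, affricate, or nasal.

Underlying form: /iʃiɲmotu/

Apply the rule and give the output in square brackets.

/m/ after /ɲ/ (palatal) → [ɲ]

[iʃiɲɲotu]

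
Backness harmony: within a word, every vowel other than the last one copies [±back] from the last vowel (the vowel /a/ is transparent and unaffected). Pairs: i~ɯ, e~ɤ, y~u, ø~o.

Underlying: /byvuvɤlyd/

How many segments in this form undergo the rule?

/u/ harmonizes with /y/ ([-back]) → [y]
/ɤ/ harmonizes with /y/ ([-back]) → [e]
2 segments change.

2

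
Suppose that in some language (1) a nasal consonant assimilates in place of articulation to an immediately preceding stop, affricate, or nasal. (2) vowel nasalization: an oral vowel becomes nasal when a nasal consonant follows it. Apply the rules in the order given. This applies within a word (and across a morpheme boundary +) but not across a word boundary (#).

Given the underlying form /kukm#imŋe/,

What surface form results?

Rule 1: /m/ after /k/ (velar) → [ŋ]
Rule 1: /ŋ/ after /m/ (labial) → [m]
After rule 1: kukŋ#imme
Rule 2: /i/ before nasal /m/ → [ĩ]

[kukŋ#ĩmme]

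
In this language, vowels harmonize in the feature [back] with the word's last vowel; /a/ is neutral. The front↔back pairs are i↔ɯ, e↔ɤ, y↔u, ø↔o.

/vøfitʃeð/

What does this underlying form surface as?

no segment meets the rule's conditions; no change.

[vøfitʃeð]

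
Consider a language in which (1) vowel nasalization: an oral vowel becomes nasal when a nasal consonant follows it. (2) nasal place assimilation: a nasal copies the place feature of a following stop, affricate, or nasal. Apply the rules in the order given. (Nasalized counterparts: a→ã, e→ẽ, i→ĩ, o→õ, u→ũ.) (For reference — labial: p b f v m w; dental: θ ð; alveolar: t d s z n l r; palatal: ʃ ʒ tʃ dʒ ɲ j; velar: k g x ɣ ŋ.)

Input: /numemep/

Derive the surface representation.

Rule 1: /u/ before nasal /m/ → [ũ]
Rule 1: /e/ before nasal /m/ → [ẽ]
After rule 1: nũmẽmep
Rule 2: no segment meets the rule's conditions; no change.

[nũmẽmep]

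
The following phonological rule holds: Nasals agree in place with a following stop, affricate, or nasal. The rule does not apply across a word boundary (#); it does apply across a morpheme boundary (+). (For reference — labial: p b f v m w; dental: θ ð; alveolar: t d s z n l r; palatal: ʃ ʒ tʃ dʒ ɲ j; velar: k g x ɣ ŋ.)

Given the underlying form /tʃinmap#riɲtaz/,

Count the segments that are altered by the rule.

2

/n/ before /m/ (labial) → [m]
/ɲ/ before /t/ (alveolar) → [n]
2 segments change.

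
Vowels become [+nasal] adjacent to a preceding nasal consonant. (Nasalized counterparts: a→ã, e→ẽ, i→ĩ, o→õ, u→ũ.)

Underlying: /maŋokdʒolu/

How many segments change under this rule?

/a/ after nasal /m/ → [ã]
/o/ after nasal /ŋ/ → [õ]
2 segments change.

2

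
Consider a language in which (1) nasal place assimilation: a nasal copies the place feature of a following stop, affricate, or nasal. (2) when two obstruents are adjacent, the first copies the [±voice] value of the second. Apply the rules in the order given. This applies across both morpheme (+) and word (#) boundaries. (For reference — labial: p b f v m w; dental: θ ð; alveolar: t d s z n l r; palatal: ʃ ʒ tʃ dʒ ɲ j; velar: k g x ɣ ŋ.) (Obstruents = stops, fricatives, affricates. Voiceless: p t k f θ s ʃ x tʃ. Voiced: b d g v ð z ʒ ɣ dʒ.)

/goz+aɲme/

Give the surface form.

Rule 1: /ɲ/ before /m/ (labial) → [m]
After rule 1: goz+amme
Rule 2: no segment meets the rule's conditions; no change.

[goz+amme]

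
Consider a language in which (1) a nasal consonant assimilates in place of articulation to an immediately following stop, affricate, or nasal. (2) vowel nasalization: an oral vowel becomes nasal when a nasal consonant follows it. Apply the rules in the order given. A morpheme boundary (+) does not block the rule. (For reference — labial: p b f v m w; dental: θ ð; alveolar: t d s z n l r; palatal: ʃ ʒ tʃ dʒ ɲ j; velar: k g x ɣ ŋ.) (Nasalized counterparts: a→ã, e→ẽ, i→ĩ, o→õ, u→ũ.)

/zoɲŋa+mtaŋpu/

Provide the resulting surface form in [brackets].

[zõŋŋã+ntãmpu]

Rule 1: /ɲ/ before /ŋ/ (velar) → [ŋ]
Rule 1: /m/ before /t/ (alveolar) → [n]
Rule 1: /ŋ/ before /p/ (labial) → [m]
After rule 1: zoŋŋa+ntampu
Rule 2: /o/ before nasal /ŋ/ → [õ]
Rule 2: /a/ before nasal /n/ → [ã]
Rule 2: /a/ before nasal /m/ → [ã]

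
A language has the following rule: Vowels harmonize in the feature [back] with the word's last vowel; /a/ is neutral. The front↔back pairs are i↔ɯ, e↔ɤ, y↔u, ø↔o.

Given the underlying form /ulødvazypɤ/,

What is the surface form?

/ø/ harmonizes with /ɤ/ ([+back]) → [o]
/y/ harmonizes with /ɤ/ ([+back]) → [u]

[ulodvazupɤ]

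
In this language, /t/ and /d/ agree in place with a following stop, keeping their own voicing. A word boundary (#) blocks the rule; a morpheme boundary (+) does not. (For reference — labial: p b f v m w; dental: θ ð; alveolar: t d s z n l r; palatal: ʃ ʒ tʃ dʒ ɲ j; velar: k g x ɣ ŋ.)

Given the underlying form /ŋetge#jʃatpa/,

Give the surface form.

/t/ before /g/ (velar) → [k]
/t/ before /p/ (labial) → [p]

[ŋekge#jʃappa]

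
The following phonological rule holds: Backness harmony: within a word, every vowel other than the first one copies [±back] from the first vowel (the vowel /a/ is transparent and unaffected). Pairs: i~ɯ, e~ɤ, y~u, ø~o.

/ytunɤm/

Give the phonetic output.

[ytynem]

/u/ harmonizes with /y/ ([-back]) → [y]
/ɤ/ harmonizes with /y/ ([-back]) → [e]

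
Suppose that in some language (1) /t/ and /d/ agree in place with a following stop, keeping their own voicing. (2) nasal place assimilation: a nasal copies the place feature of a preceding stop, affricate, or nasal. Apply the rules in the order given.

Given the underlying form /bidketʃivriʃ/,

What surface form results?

Rule 1: /d/ before /k/ (velar) → [g]
After rule 1: bigketʃivriʃ
Rule 2: no segment meets the rule's conditions; no change.

[bigketʃivriʃ]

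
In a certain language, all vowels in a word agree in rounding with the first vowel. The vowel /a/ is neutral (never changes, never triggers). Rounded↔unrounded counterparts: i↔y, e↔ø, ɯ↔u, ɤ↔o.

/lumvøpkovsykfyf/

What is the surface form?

no segment meets the rule's conditions; no change.

[lumvøpkovsykfyf]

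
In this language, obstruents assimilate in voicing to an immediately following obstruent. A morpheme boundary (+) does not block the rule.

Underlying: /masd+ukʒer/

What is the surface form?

[mazd+ugʒer]

/s/ before /d/ (voiced) → [z]
/k/ before /ʒ/ (voiced) → [g]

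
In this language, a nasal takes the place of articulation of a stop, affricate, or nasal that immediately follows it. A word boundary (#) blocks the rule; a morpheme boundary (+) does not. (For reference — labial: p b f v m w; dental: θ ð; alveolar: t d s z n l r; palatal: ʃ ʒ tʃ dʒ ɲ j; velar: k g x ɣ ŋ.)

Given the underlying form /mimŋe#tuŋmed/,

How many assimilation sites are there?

/m/ before /ŋ/ (velar) → [ŋ]
/ŋ/ before /m/ (labial) → [m]
2 segments change.

2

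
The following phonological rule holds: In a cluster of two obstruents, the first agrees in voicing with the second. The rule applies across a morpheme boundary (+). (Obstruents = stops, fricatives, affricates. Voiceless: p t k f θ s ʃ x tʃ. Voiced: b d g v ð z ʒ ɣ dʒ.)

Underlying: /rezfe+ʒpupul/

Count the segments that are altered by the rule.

/z/ before /f/ (voiceless) → [s]
/ʒ/ before /p/ (voiceless) → [ʃ]
2 segments change.

2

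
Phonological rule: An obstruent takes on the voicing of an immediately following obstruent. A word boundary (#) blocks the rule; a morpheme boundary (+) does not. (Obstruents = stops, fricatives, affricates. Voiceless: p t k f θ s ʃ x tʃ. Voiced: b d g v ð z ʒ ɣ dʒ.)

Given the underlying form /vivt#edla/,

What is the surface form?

/v/ before /t/ (voiceless) → [f]

[vift#edla]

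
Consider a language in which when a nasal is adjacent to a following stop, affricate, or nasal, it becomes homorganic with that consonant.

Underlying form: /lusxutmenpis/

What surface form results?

[lusxutmempis]

/n/ before /p/ (labial) → [m]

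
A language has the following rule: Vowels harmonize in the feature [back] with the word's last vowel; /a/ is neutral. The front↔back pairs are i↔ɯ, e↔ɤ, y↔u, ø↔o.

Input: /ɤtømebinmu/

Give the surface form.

[ɤtomɤbɯnmu]

/ø/ harmonizes with /u/ ([+back]) → [o]
/e/ harmonizes with /u/ ([+back]) → [ɤ]
/i/ harmonizes with /u/ ([+back]) → [ɯ]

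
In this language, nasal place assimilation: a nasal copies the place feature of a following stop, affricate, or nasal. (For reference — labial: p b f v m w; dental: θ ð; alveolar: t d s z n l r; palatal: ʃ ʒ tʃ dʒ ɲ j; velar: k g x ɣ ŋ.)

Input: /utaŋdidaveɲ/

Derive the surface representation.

[utandidaveɲ]

/ŋ/ before /d/ (alveolar) → [n]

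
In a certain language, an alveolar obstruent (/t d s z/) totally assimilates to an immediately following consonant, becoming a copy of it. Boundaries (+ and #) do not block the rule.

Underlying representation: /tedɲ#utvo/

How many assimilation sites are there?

2

/d/ before /ɲ/ → [ɲ] (total assimilation)
/t/ before /v/ → [v] (total assimilation)
2 segments change.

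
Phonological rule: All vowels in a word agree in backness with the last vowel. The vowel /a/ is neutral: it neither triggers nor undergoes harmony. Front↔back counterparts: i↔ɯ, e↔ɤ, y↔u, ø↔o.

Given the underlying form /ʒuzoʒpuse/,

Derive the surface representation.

[ʒyzøʒpyse]

/u/ harmonizes with /e/ ([-back]) → [y]
/o/ harmonizes with /e/ ([-back]) → [ø]
/u/ harmonizes with /e/ ([-back]) → [y]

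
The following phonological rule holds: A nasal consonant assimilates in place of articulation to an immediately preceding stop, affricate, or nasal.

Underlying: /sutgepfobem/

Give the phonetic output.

no segment meets the rule's conditions; no change.

[sutgepfobem]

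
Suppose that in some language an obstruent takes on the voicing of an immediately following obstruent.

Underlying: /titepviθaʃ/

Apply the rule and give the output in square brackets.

[titebviθaʃ]

/p/ before /v/ (voiced) → [b]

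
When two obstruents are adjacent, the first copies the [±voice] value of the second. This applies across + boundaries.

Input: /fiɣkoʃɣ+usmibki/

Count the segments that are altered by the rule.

3

/ɣ/ before /k/ (voiceless) → [x]
/ʃ/ before /ɣ/ (voiced) → [ʒ]
/b/ before /k/ (voiceless) → [p]
3 segments change.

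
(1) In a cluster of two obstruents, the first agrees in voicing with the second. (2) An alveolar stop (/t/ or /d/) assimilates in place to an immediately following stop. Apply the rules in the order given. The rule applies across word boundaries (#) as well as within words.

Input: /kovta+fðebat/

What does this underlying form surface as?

Rule 1: /v/ before /t/ (voiceless) → [f]
Rule 1: /f/ before /ð/ (voiced) → [v]
After rule 1: kofta+vðebat
Rule 2: no segment meets the rule's conditions; no change.

[kofta+vðebat]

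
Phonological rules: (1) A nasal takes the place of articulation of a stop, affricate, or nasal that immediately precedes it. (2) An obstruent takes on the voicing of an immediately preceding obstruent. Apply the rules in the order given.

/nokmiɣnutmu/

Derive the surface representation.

[nokŋiɣnutnu]

Rule 1: /m/ after /k/ (velar) → [ŋ]
Rule 1: /m/ after /t/ (alveolar) → [n]
After rule 1: nokŋiɣnutnu
Rule 2: no segment meets the rule's conditions; no change.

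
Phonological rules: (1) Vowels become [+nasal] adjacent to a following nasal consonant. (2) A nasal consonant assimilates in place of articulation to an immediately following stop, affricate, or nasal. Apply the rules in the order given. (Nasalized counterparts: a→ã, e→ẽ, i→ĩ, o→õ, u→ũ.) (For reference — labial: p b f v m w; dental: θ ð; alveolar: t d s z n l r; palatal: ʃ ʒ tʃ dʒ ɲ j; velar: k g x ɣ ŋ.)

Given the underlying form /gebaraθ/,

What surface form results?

[gebaraθ]

Rule 1: no segment meets the rule's conditions; no change.
After rule 1: gebaraθ
Rule 2: no segment meets the rule's conditions; no change.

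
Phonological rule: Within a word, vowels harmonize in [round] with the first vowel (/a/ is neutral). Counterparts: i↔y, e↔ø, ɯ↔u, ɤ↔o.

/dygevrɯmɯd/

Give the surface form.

/e/ harmonizes with /y/ ([+round]) → [ø]
/ɯ/ harmonizes with /y/ ([+round]) → [u]
/ɯ/ harmonizes with /y/ ([+round]) → [u]

[dygøvrumud]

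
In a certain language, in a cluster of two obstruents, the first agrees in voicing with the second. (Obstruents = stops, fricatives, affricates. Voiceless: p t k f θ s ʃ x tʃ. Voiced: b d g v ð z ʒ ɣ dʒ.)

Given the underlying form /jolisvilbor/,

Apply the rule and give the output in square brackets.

[jolizvilbor]

/s/ before /v/ (voiced) → [z]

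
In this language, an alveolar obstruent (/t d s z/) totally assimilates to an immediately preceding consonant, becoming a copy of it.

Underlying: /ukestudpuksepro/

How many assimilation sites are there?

/t/ after /s/ → [s] (total assimilation)
/s/ after /k/ → [k] (total assimilation)
2 segments change.

2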